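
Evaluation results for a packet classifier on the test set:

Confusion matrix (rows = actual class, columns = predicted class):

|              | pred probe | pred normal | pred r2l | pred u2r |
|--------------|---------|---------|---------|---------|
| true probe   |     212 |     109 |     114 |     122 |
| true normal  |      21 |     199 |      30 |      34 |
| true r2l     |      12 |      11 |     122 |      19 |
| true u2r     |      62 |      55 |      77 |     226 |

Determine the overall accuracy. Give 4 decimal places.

Accuracy = trace / total = (212+199+122+226=759) / 1425 = 759/1425 = 0.5326

0.5326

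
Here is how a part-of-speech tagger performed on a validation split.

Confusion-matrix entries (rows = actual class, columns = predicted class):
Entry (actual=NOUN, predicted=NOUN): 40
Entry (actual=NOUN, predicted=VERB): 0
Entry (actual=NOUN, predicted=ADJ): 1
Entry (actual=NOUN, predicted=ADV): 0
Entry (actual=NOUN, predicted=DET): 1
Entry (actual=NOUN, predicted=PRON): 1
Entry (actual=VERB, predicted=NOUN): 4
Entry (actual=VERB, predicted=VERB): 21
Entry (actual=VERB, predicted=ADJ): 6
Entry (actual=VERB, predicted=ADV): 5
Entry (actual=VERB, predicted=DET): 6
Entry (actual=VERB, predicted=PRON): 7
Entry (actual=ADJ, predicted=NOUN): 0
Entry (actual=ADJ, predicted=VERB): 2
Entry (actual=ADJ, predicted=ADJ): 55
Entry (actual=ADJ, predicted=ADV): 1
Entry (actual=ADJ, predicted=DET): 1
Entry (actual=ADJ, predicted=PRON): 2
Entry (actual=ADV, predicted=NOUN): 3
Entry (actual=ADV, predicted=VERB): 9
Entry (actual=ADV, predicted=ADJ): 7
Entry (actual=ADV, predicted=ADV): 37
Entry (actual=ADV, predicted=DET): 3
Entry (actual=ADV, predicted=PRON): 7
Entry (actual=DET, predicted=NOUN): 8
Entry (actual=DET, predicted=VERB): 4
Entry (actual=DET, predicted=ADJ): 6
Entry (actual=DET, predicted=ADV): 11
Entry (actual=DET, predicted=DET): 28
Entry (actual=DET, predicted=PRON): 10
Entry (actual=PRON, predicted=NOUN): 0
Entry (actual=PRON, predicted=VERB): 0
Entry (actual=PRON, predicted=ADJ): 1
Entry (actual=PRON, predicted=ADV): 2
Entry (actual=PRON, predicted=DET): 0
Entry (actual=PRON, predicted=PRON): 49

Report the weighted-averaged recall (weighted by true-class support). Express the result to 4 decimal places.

Per-class recall (TP/(TP+FN)):
  NOUN: TP=40, FN=0+1+0+1+1=3 → 40/43 = 0.93023
  VERB: TP=21, FN=4+6+5+6+7=28 → 21/49 = 0.42857
  ADJ: TP=55, FN=0+2+1+1+2=6 → 55/61 = 0.90164
  ADV: TP=37, FN=3+9+7+3+7=29 → 37/66 = 0.56061
  DET: TP=28, FN=8+4+6+11+10=39 → 28/67 = 0.41791
  PRON: TP=49, FN=0+0+1+2+0=3 → 49/52 = 0.94231
Weighted-recall = Σ (supportᵢ/N)·recallᵢ with N=338: (43/338)·0.93023 + (49/338)·0.42857 + (61/338)·0.90164 + (66/338)·0.56061 + (67/338)·0.41791 + (52/338)·0.94231 = 0.6805

0.6805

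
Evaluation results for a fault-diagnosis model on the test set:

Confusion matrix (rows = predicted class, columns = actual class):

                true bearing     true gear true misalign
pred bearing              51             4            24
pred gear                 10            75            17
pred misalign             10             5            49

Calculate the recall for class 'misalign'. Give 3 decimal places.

recall = TP/(TP+FN).
misalign: TP=49, FN=24+17=41 → 49/90 = 0.5444

0.544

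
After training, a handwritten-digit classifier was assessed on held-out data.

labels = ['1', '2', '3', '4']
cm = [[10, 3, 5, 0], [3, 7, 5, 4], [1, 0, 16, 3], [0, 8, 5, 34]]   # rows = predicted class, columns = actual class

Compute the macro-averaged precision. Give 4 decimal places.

Per-class precision (TP/(TP+FP)):
  1: TP=10, FP=3+5+0=8 → 10/18 = 0.55556
  2: TP=7, FP=3+5+4=12 → 7/19 = 0.36842
  3: TP=16, FP=1+0+3=4 → 16/20 = 0.80000
  4: TP=34, FP=0+8+5=13 → 34/47 = 0.72340
Macro-precision = mean = (0.55556 + 0.36842 + 0.80000 + 0.72340) / 4 = 0.6118

0.6118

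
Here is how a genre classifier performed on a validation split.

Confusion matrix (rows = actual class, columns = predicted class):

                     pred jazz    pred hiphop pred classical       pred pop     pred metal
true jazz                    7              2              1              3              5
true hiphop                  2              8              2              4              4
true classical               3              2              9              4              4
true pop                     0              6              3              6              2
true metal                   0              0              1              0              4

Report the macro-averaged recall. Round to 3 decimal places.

0.470

Per-class recall (TP/(TP+FN)):
  jazz: TP=7, FN=2+1+3+5=11 → 7/18 = 0.3889
  hiphop: TP=8, FN=2+2+4+4=12 → 8/20 = 0.4000
  classical: TP=9, FN=3+2+4+4=13 → 9/22 = 0.4091
  pop: TP=6, FN=0+6+3+2=11 → 6/17 = 0.3529
  metal: TP=4, FN=0+0+1+0=1 → 4/5 = 0.8000
Macro-recall = mean = (0.3889 + 0.4000 + 0.4091 + 0.3529 + 0.8000) / 5 = 0.470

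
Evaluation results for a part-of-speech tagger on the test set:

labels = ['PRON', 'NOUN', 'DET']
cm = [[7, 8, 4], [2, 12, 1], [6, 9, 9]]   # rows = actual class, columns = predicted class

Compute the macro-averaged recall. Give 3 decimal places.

0.514

Per-class recall (TP/(TP+FN)):
  PRON: TP=7, FN=8+4=12 → 7/19 = 0.3684
  NOUN: TP=12, FN=2+1=3 → 12/15 = 0.8000
  DET: TP=9, FN=6+9=15 → 9/24 = 0.3750
Macro-recall = mean = (0.3684 + 0.8000 + 0.3750) / 3 = 0.514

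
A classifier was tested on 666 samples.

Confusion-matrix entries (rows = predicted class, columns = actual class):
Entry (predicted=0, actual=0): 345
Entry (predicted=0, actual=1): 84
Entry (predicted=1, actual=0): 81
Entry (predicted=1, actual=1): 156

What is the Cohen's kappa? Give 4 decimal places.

0.4611

Observed agreement pₒ = trace/N = 501/666 = 0.75225
Expected agreement pₑ = Σ (rowᵢ·colᵢ)/N² = (426·429 + 240·237)/666² = 0.54026
κ = (pₒ − pₑ)/(1 − pₑ) = (0.75225 − 0.54026)/(1 − 0.54026) = 0.4611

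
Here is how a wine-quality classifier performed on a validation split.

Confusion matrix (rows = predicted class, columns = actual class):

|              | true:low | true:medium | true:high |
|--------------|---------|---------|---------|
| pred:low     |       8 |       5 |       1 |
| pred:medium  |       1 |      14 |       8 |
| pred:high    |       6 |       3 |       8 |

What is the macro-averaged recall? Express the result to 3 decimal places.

0.547

Per-class recall (TP/(TP+FN)):
  low: TP=8, FN=1+6=7 → 8/15 = 0.5333
  medium: TP=14, FN=5+3=8 → 14/22 = 0.6364
  high: TP=8, FN=1+8=9 → 8/17 = 0.4706
Macro-recall = mean = (0.5333 + 0.6364 + 0.4706) / 3 = 0.547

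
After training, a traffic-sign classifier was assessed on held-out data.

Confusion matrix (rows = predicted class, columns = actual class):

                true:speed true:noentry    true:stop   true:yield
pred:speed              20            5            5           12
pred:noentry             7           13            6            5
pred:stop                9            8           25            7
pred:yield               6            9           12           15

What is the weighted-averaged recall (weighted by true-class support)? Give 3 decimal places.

Per-class recall (TP/(TP+FN)):
  speed: TP=20, FN=7+9+6=22 → 20/42 = 0.4762
  noentry: TP=13, FN=5+8+9=22 → 13/35 = 0.3714
  stop: TP=25, FN=5+6+12=23 → 25/48 = 0.5208
  yield: TP=15, FN=12+5+7=24 → 15/39 = 0.3846
Weighted-recall = Σ (supportᵢ/N)·recallᵢ with N=164: (42/164)·0.4762 + (35/164)·0.3714 + (48/164)·0.5208 + (39/164)·0.3846 = 0.445

0.445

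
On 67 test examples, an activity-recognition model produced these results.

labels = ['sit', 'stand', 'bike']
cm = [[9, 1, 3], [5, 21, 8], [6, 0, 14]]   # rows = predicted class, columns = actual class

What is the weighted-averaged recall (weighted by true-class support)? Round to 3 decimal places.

0.657

Per-class recall (TP/(TP+FN)):
  sit: TP=9, FN=5+6=11 → 9/20 = 0.4500
  stand: TP=21, FN=1+0=1 → 21/22 = 0.9545
  bike: TP=14, FN=3+8=11 → 14/25 = 0.5600
Weighted-recall = Σ (supportᵢ/N)·recallᵢ with N=67: (20/67)·0.4500 + (22/67)·0.9545 + (25/67)·0.5600 = 0.657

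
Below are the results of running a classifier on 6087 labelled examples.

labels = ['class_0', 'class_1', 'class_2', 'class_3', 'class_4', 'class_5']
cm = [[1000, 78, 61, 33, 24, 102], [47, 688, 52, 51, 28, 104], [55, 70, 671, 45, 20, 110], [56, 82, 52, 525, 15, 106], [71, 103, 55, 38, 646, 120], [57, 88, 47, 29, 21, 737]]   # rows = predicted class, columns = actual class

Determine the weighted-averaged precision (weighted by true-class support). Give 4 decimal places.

0.7085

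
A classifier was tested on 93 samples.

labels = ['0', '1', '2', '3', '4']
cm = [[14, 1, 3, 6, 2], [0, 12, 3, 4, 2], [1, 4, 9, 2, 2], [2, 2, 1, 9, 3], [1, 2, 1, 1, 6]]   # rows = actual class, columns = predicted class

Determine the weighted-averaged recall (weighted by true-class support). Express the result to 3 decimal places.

Per-class recall (TP/(TP+FN)):
  0: TP=14, FN=1+3+6+2=12 → 14/26 = 0.5385
  1: TP=12, FN=0+3+4+2=9 → 12/21 = 0.5714
  2: TP=9, FN=1+4+2+2=9 → 9/18 = 0.5000
  3: TP=9, FN=2+2+1+3=8 → 9/17 = 0.5294
  4: TP=6, FN=1+2+1+1=5 → 6/11 = 0.5455
Weighted-recall = Σ (supportᵢ/N)·recallᵢ with N=93: (26/93)·0.5385 + (21/93)·0.5714 + (18/93)·0.5000 + (17/93)·0.5294 + (11/93)·0.5455 = 0.538

0.538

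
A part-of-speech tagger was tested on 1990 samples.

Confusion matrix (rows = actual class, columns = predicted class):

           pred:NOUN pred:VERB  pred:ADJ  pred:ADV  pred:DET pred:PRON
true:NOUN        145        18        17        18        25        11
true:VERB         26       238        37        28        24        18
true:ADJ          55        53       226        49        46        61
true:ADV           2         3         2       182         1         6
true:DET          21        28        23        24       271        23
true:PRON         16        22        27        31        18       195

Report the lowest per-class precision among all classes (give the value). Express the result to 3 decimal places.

0.547

Per-class precision (TP/(TP+FP)):
  NOUN: TP=145, FP=26+55+2+21+16=120 → 145/265 = 0.5472
  VERB: TP=238, FP=18+53+3+28+22=124 → 238/362 = 0.6575
  ADJ: TP=226, FP=17+37+2+23+27=106 → 226/332 = 0.6807
  ADV: TP=182, FP=18+28+49+24+31=150 → 182/332 = 0.5482
  DET: TP=271, FP=25+24+46+1+18=114 → 271/385 = 0.7039
  PRON: TP=195, FP=11+18+61+6+23=119 → 195/314 = 0.6210
Lowest is class 'NOUN' with precision = 0.547.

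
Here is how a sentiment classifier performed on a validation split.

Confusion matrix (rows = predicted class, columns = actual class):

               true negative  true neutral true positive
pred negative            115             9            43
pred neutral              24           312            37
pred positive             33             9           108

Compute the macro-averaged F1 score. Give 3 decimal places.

0.735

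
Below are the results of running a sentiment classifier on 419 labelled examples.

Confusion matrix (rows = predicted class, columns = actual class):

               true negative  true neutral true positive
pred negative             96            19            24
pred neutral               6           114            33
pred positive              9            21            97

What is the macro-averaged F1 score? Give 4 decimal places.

0.7337

Per-class F1 score (2·TP/(2·TP+FP+FN)):
  negative: TP=96, FP=19+24=43, FN=6+9=15 → 192/250 = 0.76800
  neutral: TP=114, FP=6+33=39, FN=19+21=40 → 228/307 = 0.74267
  positive: TP=97, FP=9+21=30, FN=24+33=57 → 194/281 = 0.69039
Macro-F1 score = mean = (0.76800 + 0.74267 + 0.69039) / 3 = 0.7337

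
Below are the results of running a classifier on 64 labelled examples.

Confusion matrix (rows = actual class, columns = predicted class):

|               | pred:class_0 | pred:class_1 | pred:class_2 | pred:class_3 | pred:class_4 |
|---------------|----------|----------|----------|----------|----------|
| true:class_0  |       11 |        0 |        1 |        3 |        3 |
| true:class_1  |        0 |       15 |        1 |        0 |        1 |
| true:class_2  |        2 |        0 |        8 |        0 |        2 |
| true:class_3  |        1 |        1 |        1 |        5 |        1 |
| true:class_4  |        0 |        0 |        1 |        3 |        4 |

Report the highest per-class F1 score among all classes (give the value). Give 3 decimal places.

0.909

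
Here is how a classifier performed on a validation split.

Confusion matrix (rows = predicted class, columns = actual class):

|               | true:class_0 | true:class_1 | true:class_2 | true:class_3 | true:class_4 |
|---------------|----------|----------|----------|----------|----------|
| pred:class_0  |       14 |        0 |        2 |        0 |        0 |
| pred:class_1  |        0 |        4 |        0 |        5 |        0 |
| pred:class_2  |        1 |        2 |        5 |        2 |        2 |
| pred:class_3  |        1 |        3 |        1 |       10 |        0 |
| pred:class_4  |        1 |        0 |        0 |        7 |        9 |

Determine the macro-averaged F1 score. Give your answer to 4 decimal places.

Per-class F1 score (2·TP/(2·TP+FP+FN)):
  class_0: TP=14, FP=0+2+0+0=2, FN=0+1+1+1=3 → 28/33 = 0.84848
  class_1: TP=4, FP=0+0+5+0=5, FN=0+2+3+0=5 → 8/18 = 0.44444
  class_2: TP=5, FP=1+2+2+2=7, FN=2+0+1+0=3 → 10/20 = 0.50000
  class_3: TP=10, FP=1+3+1+0=5, FN=0+5+2+7=14 → 20/39 = 0.51282
  class_4: TP=9, FP=1+0+0+7=8, FN=0+0+2+0=2 → 18/28 = 0.64286
Macro-F1 score = mean = (0.84848 + 0.44444 + 0.50000 + 0.51282 + 0.64286) / 5 = 0.5897

0.5897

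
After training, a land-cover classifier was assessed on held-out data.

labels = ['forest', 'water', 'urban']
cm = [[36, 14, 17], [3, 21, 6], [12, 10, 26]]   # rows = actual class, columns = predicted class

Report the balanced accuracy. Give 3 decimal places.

Balanced accuracy = mean of per-class recall.
  forest: recall = 36/67 = 0.5373
  water: recall = 21/30 = 0.7000
  urban: recall = 26/48 = 0.5417
Mean = (0.5373 + 0.7000 + 0.5417) / 3 = 0.593

0.593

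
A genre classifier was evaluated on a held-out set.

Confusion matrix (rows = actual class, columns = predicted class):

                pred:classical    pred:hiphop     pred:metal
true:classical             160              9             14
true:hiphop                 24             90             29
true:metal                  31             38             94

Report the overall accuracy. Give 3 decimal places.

0.703

Accuracy = trace / total = (160+90+94=344) / 489 = 344/489 = 0.703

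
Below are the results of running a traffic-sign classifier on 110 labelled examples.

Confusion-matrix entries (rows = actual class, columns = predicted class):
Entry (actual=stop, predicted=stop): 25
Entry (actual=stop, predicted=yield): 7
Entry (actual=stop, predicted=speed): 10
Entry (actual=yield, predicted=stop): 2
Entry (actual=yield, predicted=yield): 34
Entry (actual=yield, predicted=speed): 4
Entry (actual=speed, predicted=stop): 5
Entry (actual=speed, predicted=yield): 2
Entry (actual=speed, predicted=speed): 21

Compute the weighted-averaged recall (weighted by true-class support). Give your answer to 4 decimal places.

Per-class recall (TP/(TP+FN)):
  stop: TP=25, FN=7+10=17 → 25/42 = 0.59524
  yield: TP=34, FN=2+4=6 → 34/40 = 0.85000
  speed: TP=21, FN=5+2=7 → 21/28 = 0.75000
Weighted-recall = Σ (supportᵢ/N)·recallᵢ with N=110: (42/110)·0.59524 + (40/110)·0.85000 + (28/110)·0.75000 = 0.7273

0.7273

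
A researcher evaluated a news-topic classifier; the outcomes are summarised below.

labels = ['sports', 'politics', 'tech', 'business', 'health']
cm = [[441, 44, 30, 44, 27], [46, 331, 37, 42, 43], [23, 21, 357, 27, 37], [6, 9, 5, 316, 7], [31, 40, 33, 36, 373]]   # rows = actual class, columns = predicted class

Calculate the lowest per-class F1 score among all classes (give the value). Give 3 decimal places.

Per-class F1 score (2·TP/(2·TP+FP+FN)):
  sports: TP=441, FP=46+23+6+31=106, FN=44+30+44+27=145 → 882/1133 = 0.7785
  politics: TP=331, FP=44+21+9+40=114, FN=46+37+42+43=168 → 662/944 = 0.7013
  tech: TP=357, FP=30+37+5+33=105, FN=23+21+27+37=108 → 714/927 = 0.7702
  business: TP=316, FP=44+42+27+36=149, FN=6+9+5+7=27 → 632/808 = 0.7822
  health: TP=373, FP=27+43+37+7=114, FN=31+40+33+36=140 → 746/1000 = 0.7460
Lowest is class 'politics' with F1 score = 0.701.

0.701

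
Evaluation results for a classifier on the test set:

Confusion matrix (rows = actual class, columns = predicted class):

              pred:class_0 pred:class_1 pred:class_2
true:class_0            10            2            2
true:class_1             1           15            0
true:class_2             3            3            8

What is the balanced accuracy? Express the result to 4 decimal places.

Balanced accuracy = mean of per-class recall.
  class_0: recall = 10/14 = 0.71429
  class_1: recall = 15/16 = 0.93750
  class_2: recall = 8/14 = 0.57143
Mean = (0.71429 + 0.93750 + 0.57143) / 3 = 0.7411

0.7411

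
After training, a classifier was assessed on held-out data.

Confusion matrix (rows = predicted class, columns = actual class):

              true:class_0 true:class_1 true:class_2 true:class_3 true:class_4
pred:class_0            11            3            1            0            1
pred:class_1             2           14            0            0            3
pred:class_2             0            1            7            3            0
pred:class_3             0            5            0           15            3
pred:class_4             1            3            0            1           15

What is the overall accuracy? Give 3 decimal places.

Accuracy = trace / total = (11+14+7+15+15=62) / 89 = 62/89 = 0.697

0.697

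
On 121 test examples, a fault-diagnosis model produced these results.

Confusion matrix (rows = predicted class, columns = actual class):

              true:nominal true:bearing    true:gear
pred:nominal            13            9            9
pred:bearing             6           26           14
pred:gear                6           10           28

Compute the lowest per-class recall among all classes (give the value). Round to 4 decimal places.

Per-class recall (TP/(TP+FN)):
  nominal: TP=13, FN=6+6=12 → 13/25 = 0.52000
  bearing: TP=26, FN=9+10=19 → 26/45 = 0.57778
  gear: TP=28, FN=9+14=23 → 28/51 = 0.54902
Lowest is class 'nominal' with recall = 0.5200.

0.5200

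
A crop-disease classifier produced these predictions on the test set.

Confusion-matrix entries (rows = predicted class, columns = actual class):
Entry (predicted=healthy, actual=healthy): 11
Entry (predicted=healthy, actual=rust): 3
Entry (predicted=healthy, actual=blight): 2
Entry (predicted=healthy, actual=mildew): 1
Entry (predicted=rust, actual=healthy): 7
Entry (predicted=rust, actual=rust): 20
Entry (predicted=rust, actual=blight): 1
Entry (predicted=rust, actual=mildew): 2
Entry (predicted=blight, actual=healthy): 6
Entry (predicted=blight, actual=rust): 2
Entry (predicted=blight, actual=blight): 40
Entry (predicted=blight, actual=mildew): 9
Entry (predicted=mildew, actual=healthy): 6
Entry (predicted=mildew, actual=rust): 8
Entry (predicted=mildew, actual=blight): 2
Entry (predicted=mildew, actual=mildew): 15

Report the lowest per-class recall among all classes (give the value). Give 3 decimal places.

0.367

Per-class recall (TP/(TP+FN)):
  healthy: TP=11, FN=7+6+6=19 → 11/30 = 0.3667
  rust: TP=20, FN=3+2+8=13 → 20/33 = 0.6061
  blight: TP=40, FN=2+1+2=5 → 40/45 = 0.8889
  mildew: TP=15, FN=1+2+9=12 → 15/27 = 0.5556
Lowest is class 'healthy' with recall = 0.367.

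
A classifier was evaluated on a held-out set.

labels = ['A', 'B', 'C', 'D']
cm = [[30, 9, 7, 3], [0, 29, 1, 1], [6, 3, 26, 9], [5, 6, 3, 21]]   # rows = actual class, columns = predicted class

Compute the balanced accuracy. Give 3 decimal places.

0.685

Balanced accuracy = mean of per-class recall.
  A: recall = 30/49 = 0.6122
  B: recall = 29/31 = 0.9355
  C: recall = 26/44 = 0.5909
  D: recall = 21/35 = 0.6000
Mean = (0.6122 + 0.9355 + 0.5909 + 0.6000) / 4 = 0.685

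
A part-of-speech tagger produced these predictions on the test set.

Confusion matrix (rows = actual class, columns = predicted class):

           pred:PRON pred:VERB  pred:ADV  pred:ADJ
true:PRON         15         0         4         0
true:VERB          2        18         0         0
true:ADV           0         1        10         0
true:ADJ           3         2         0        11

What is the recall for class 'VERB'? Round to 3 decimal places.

recall = TP/(TP+FN).
VERB: TP=18, FN=2+0+0=2 → 18/20 = 0.9000

0.900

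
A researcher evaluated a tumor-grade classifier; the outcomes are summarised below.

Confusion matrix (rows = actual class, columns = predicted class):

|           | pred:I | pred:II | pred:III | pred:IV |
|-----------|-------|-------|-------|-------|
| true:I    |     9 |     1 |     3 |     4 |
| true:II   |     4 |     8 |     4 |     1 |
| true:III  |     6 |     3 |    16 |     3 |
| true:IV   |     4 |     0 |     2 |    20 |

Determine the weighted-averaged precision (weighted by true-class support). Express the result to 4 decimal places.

0.6191

Per-class precision (TP/(TP+FP)):
  I: TP=9, FP=4+6+4=14 → 9/23 = 0.39130
  II: TP=8, FP=1+3+0=4 → 8/12 = 0.66667
  III: TP=16, FP=3+4+2=9 → 16/25 = 0.64000
  IV: TP=20, FP=4+1+3=8 → 20/28 = 0.71429
Weighted-precision = Σ (supportᵢ/N)·precisionᵢ with N=88: (17/88)·0.39130 + (17/88)·0.66667 + (28/88)·0.64000 + (26/88)·0.71429 = 0.6191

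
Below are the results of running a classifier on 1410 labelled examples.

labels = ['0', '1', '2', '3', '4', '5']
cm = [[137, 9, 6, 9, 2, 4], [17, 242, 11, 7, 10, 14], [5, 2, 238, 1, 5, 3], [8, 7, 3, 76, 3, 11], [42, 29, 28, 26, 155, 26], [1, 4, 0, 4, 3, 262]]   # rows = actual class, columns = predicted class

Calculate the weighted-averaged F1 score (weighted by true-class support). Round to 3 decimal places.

Per-class F1 score (2·TP/(2·TP+FP+FN)):
  0: TP=137, FP=17+5+8+42+1=73, FN=9+6+9+2+4=30 → 274/377 = 0.7268
  1: TP=242, FP=9+2+7+29+4=51, FN=17+11+7+10+14=59 → 484/594 = 0.8148
  2: TP=238, FP=6+11+3+28+0=48, FN=5+2+1+5+3=16 → 476/540 = 0.8815
  3: TP=76, FP=9+7+1+26+4=47, FN=8+7+3+3+11=32 → 152/231 = 0.6580
  4: TP=155, FP=2+10+5+3+3=23, FN=42+29+28+26+26=151 → 310/484 = 0.6405
  5: TP=262, FP=4+14+3+11+26=58, FN=1+4+0+4+3=12 → 524/594 = 0.8822
Weighted-F1 score = Σ (supportᵢ/N)·F1 scoreᵢ with N=1410: (167/1410)·0.7268 + (301/1410)·0.8148 + (254/1410)·0.8815 + (108/1410)·0.6580 + (306/1410)·0.6405 + (274/1410)·0.8822 = 0.780

0.780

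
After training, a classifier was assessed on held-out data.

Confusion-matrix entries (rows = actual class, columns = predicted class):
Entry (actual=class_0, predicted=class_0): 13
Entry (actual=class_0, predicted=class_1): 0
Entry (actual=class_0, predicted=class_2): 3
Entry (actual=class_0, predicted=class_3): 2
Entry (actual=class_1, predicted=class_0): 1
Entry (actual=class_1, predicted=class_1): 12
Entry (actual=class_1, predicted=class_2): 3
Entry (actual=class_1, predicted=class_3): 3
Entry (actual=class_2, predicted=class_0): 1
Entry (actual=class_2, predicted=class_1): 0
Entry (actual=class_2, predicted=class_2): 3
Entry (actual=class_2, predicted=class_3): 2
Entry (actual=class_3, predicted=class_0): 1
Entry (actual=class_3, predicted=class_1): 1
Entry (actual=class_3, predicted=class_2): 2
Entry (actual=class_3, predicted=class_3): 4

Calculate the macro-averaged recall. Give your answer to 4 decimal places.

Per-class recall (TP/(TP+FN)):
  class_0: TP=13, FN=0+3+2=5 → 13/18 = 0.72222
  class_1: TP=12, FN=1+3+3=7 → 12/19 = 0.63158
  class_2: TP=3, FN=1+0+2=3 → 3/6 = 0.50000
  class_3: TP=4, FN=1+1+2=4 → 4/8 = 0.50000
Macro-recall = mean = (0.72222 + 0.63158 + 0.50000 + 0.50000) / 4 = 0.5885

0.5885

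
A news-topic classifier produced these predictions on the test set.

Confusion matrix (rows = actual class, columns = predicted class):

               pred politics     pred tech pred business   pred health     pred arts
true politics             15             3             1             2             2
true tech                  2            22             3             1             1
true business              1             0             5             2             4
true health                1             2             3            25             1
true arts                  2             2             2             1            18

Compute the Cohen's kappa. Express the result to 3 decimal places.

0.621

Observed agreement pₒ = trace/N = 85/121 = 0.7025
Expected agreement pₑ = Σ (rowᵢ·colᵢ)/N² = (23·21 + 29·29 + 12·14 + 32·31 + 25·26)/121² = 0.2141
κ = (pₒ − pₑ)/(1 − pₑ) = (0.7025 − 0.2141)/(1 − 0.2141) = 0.621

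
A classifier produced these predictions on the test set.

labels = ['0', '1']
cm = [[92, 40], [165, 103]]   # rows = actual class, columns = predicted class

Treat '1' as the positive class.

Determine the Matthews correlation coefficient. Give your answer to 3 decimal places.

0.080

MCC = (TP·TN − FP·FN) / √((TP+FP)(TP+FN)(TN+FP)(TN+FN))
Numerator = 103·92 − 40·165 = 2876
Denominator = √(143·268·132·257) = √1300103376 = 36056.9463
MCC = 2876 / 36056.9463 = 0.080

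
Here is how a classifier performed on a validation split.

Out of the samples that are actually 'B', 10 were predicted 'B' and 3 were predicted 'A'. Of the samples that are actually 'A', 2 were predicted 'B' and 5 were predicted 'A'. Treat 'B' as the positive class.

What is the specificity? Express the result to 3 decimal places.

0.714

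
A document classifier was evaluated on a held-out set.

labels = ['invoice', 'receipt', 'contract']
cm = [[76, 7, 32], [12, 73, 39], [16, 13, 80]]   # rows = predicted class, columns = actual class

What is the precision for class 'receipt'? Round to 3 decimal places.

Take TP from the diagonal, FP from the rest of the 'receipt' prediction marginal, FN from the rest of the 'receipt' actual marginal.
precision = TP/(TP+FP).
receipt: TP=73, FP=12+39=51 → 73/124 = 0.5887

0.589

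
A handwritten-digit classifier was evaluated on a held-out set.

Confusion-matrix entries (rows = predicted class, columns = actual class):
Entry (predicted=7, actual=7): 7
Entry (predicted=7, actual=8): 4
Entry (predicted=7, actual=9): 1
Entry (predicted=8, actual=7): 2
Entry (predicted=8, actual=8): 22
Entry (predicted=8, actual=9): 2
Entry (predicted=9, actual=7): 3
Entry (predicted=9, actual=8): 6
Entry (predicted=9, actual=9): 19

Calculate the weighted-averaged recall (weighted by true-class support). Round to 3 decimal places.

0.727

Per-class recall (TP/(TP+FN)):
  7: TP=7, FN=2+3=5 → 7/12 = 0.5833
  8: TP=22, FN=4+6=10 → 22/32 = 0.6875
  9: TP=19, FN=1+2=3 → 19/22 = 0.8636
Weighted-recall = Σ (supportᵢ/N)·recallᵢ with N=66: (12/66)·0.5833 + (32/66)·0.6875 + (22/66)·0.8636 = 0.727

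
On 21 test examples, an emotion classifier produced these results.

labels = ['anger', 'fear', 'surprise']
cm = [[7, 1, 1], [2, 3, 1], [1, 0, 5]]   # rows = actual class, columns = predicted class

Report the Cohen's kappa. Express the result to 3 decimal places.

0.558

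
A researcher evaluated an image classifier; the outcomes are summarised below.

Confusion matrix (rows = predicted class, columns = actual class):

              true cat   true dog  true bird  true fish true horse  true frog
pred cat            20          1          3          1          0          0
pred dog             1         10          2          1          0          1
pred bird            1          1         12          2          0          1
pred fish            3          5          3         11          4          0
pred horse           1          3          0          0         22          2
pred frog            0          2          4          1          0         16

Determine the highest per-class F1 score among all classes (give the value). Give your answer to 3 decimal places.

Per-class F1 score (2·TP/(2·TP+FP+FN)):
  cat: TP=20, FP=1+3+1+0+0=5, FN=1+1+3+1+0=6 → 40/51 = 0.7843
  dog: TP=10, FP=1+2+1+0+1=5, FN=1+1+5+3+2=12 → 20/37 = 0.5405
  bird: TP=12, FP=1+1+2+0+1=5, FN=3+2+3+0+4=12 → 24/41 = 0.5854
  fish: TP=11, FP=3+5+3+4+0=15, FN=1+1+2+0+1=5 → 22/42 = 0.5238
  horse: TP=22, FP=1+3+0+0+2=6, FN=0+0+0+4+0=4 → 44/54 = 0.8148
  frog: TP=16, FP=0+2+4+1+0=7, FN=0+1+1+0+2=4 → 32/43 = 0.7442
Highest is class 'horse' with F1 score = 0.815.

0.815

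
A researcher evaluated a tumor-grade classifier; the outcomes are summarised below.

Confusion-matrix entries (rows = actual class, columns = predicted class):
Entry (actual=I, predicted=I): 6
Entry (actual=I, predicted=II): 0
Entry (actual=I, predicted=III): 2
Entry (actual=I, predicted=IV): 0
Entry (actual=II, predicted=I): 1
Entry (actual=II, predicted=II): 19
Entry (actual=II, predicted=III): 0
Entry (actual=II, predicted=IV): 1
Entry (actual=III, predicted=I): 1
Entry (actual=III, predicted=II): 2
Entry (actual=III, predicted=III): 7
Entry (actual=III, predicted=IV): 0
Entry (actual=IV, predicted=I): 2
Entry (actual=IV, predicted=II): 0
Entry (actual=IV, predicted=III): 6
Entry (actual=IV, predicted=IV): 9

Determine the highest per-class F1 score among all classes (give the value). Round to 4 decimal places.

0.9048

Per-class F1 score (2·TP/(2·TP+FP+FN)):
  I: TP=6, FP=1+1+2=4, FN=0+2+0=2 → 12/18 = 0.66667
  II: TP=19, FP=0+2+0=2, FN=1+0+1=2 → 38/42 = 0.90476
  III: TP=7, FP=2+0+6=8, FN=1+2+0=3 → 14/25 = 0.56000
  IV: TP=9, FP=0+1+0=1, FN=2+0+6=8 → 18/27 = 0.66667
Highest is class 'II' with F1 score = 0.9048.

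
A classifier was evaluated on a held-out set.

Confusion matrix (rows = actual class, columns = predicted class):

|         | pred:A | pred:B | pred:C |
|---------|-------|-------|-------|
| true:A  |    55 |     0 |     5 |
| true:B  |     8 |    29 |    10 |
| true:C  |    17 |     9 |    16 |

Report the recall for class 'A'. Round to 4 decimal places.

Treat 'A' as positive and all other classes as negative.
recall = TP/(TP+FN).
A: TP=55, FN=0+5=5 → 55/60 = 0.91667

0.9167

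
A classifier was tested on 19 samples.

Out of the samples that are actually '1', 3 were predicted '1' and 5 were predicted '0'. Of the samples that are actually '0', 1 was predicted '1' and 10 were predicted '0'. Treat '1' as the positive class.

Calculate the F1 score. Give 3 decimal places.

Precision = TP/(TP+FP) = 3/4 = 0.7500
Recall = TP/(TP+FN) = 3/8 = 0.3750
F1 = 2·TP/(2·TP+FP+FN) = 6/12 = 0.500

0.500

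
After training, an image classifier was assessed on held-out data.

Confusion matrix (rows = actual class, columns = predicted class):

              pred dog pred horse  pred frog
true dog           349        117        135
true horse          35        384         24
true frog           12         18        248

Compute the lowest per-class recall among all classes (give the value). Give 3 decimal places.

Per-class recall (TP/(TP+FN)):
  dog: TP=349, FN=117+135=252 → 349/601 = 0.5807
  horse: TP=384, FN=35+24=59 → 384/443 = 0.8668
  frog: TP=248, FN=12+18=30 → 248/278 = 0.8921
Lowest is class 'dog' with recall = 0.581.

0.581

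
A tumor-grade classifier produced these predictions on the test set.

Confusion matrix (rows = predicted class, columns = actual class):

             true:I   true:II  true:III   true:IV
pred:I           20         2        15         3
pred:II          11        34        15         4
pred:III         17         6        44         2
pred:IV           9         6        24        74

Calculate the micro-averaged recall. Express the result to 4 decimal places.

Micro-averaging pools counts across classes: ΣTP=172, ΣFP=114, ΣFN=114.
Micro-recall = TP/(TP+FN) on pooled counts = 0.6014 (equals overall accuracy in single-label multiclass).

0.6014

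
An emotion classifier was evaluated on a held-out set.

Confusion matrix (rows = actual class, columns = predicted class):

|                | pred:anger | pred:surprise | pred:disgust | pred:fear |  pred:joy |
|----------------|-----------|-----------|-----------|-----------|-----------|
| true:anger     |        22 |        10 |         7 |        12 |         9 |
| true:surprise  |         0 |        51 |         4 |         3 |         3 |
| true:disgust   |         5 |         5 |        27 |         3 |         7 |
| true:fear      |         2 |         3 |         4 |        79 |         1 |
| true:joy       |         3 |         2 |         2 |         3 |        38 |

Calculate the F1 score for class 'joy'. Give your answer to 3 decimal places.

0.717

Treat 'joy' as positive and all other classes as negative.
F1 score = 2·TP/(2·TP+FP+FN).
joy: TP=38, FP=9+3+7+1=20, FN=3+2+2+3=10 → 76/106 = 0.7170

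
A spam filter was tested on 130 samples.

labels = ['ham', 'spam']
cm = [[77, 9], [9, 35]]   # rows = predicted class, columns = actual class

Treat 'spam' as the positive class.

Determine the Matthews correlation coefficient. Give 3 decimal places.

MCC = (TP·TN − FP·FN) / √((TP+FP)(TP+FN)(TN+FP)(TN+FN))
Numerator = 35·77 − 9·9 = 2614
Denominator = √(44·44·86·86) = √14318656 = 3784.0000
MCC = 2614 / 3784.0000 = 0.691

0.691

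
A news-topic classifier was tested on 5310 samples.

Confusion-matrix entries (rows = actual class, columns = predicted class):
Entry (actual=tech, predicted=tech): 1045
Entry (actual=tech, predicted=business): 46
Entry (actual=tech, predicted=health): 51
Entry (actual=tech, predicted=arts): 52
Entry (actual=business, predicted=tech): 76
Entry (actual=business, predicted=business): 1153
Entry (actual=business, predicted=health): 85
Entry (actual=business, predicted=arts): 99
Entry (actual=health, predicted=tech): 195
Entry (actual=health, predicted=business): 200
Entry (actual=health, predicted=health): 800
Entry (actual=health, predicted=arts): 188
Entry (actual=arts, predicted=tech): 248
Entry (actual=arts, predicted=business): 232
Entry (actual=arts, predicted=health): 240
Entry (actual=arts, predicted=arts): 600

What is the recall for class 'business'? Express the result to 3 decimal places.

0.816

recall = TP/(TP+FN).
business: TP=1153, FN=76+85+99=260 → 1153/1413 = 0.8160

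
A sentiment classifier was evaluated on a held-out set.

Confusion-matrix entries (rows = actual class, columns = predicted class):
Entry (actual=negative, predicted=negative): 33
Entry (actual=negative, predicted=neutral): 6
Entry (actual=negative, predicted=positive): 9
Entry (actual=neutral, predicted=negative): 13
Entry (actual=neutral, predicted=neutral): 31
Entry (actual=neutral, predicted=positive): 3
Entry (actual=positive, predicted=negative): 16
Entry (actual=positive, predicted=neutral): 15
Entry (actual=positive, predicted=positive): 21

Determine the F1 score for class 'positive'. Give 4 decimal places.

F1 score = 2·TP/(2·TP+FP+FN).
positive: TP=21, FP=9+3=12, FN=16+15=31 → 42/85 = 0.49412

0.4941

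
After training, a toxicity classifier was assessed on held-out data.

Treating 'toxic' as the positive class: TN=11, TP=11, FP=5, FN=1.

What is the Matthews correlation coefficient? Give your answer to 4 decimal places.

MCC = (TP·TN − FP·FN) / √((TP+FP)(TP+FN)(TN+FP)(TN+FN))
Numerator = 11·11 − 5·1 = 116
Denominator = √(16·12·16·12) = √36864 = 192.0000
MCC = 116 / 192.0000 = 0.6042

0.6042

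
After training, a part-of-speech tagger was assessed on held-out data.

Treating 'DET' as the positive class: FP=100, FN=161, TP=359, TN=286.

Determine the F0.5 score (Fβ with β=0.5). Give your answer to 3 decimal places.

0.762

Fβ = (1+β²)·TP / ((1+β²)·TP + β²·FN + FP), with β²=1/4
= 1.25·359 / (1.25·359 + 0.25·161 + 100) = 0.762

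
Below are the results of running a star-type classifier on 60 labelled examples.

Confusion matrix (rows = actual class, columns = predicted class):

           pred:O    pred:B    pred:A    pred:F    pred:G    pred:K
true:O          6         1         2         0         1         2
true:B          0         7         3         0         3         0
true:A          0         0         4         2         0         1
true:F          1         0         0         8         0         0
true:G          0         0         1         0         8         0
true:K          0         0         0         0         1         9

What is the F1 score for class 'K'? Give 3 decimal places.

0.818

Take TP from the diagonal, FP from the rest of the 'K' prediction marginal, FN from the rest of the 'K' actual marginal.
F1 score = 2·TP/(2·TP+FP+FN).
K: TP=9, FP=2+0+1+0+0=3, FN=0+0+0+0+1=1 → 18/22 = 0.8182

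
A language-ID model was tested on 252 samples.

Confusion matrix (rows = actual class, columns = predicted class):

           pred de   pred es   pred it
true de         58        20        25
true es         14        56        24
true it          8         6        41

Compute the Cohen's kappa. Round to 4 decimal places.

0.4263

Observed agreement pₒ = trace/N = 155/252 = 0.61508
Expected agreement pₑ = Σ (rowᵢ·colᵢ)/N² = (103·80 + 94·82 + 55·90)/252² = 0.32908
κ = (pₒ − pₑ)/(1 − pₑ) = (0.61508 − 0.32908)/(1 − 0.32908) = 0.4263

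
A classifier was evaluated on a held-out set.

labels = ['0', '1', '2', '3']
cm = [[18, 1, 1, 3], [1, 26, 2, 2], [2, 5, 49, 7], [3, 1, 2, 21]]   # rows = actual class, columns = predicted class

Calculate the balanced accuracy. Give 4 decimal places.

Balanced accuracy = mean of per-class recall.
  0: recall = 18/23 = 0.78261
  1: recall = 26/31 = 0.83871
  2: recall = 49/63 = 0.77778
  3: recall = 21/27 = 0.77778
Mean = (0.78261 + 0.83871 + 0.77778 + 0.77778) / 4 = 0.7942

0.7942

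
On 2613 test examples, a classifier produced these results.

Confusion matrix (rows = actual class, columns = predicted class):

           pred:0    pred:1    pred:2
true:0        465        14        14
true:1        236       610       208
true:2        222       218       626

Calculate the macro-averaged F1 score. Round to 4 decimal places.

0.6515

Per-class F1 score (2·TP/(2·TP+FP+FN)):
  0: TP=465, FP=236+222=458, FN=14+14=28 → 930/1416 = 0.65678
  1: TP=610, FP=14+218=232, FN=236+208=444 → 1220/1896 = 0.64346
  2: TP=626, FP=14+208=222, FN=222+218=440 → 1252/1914 = 0.65413
Macro-F1 score = mean = (0.65678 + 0.64346 + 0.65413) / 3 = 0.6515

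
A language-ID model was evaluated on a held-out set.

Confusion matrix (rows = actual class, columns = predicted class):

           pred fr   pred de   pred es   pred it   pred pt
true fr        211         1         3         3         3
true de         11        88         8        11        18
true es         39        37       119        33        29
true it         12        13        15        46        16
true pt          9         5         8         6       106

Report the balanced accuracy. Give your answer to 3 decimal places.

0.661

Balanced accuracy = mean of per-class recall.
  fr: recall = 211/221 = 0.9548
  de: recall = 88/136 = 0.6471
  es: recall = 119/257 = 0.4630
  it: recall = 46/102 = 0.4510
  pt: recall = 106/134 = 0.7910
Mean = (0.9548 + 0.6471 + 0.4630 + 0.4510 + 0.7910) / 5 = 0.661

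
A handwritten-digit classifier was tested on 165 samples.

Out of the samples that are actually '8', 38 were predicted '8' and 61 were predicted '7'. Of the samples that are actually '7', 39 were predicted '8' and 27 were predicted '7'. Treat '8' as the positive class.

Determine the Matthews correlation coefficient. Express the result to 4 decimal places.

MCC = (TP·TN − FP·FN) / √((TP+FP)(TP+FN)(TN+FP)(TN+FN))
Numerator = 38·27 − 39·61 = -1353
Denominator = √(77·99·66·88) = √44274384 = 6653.8999
MCC = -1353 / 6653.8999 = -0.2033

-0.2033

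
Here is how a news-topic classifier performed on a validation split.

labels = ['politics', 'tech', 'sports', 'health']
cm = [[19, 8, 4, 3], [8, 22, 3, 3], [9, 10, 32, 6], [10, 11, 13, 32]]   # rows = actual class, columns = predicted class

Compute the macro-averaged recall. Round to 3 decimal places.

Per-class recall (TP/(TP+FN)):
  politics: TP=19, FN=8+4+3=15 → 19/34 = 0.5588
  tech: TP=22, FN=8+3+3=14 → 22/36 = 0.6111
  sports: TP=32, FN=9+10+6=25 → 32/57 = 0.5614
  health: TP=32, FN=10+11+13=34 → 32/66 = 0.4848
Macro-recall = mean = (0.5588 + 0.6111 + 0.5614 + 0.4848) / 4 = 0.554

0.554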